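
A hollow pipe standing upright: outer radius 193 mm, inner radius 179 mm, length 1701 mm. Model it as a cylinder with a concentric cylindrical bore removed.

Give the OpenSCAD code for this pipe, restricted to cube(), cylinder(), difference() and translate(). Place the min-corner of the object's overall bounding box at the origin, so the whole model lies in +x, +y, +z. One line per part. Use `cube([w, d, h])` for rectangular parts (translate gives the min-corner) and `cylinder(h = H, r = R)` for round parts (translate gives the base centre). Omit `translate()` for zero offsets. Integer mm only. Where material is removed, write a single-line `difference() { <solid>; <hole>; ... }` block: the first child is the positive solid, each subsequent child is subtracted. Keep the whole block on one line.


difference() { translate([193, 193, 0]) cylinder(h = 1701, r = 193); translate([193, 193, 0]) cylinder(h = 1701, r = 179); }


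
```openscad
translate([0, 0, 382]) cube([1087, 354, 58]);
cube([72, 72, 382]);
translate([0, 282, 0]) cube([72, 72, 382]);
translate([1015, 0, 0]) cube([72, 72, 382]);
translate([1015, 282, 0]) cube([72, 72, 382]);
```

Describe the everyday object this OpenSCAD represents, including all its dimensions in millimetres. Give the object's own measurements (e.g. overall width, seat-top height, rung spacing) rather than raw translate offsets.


A long wooden bench with a 1087 mm (x) × 354 mm (y) seat, 58 mm thick, its top surface 440 mm above the floor. Four 72 mm square legs at the seat corners, flush with the edges, run from z = 0 to the seat underside.


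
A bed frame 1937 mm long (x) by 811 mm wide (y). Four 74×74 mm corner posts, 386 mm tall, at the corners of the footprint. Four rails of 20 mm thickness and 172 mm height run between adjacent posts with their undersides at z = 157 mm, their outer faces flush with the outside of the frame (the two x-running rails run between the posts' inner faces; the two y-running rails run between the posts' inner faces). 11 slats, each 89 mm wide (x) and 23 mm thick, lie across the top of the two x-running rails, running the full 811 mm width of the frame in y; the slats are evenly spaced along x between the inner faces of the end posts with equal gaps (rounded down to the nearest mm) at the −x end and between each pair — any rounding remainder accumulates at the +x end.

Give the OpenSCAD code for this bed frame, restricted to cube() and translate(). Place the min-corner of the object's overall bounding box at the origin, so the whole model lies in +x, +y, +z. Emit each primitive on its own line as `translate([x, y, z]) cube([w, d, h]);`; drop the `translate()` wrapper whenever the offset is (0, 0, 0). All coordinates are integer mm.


cube([74, 74, 386]);
translate([0, 737, 0]) cube([74, 74, 386]);
translate([1863, 0, 0]) cube([74, 74, 386]);
translate([1863, 737, 0]) cube([74, 74, 386]);
translate([74, 0, 157]) cube([1789, 20, 172]);
translate([74, 791, 157]) cube([1789, 20, 172]);
translate([0, 74, 157]) cube([20, 663, 172]);
translate([1917, 74, 157]) cube([20, 663, 172]);
translate([141, 0, 329]) cube([89, 811, 23]);
translate([297, 0, 329]) cube([89, 811, 23]);
translate([453, 0, 329]) cube([89, 811, 23]);
translate([609, 0, 329]) cube([89, 811, 23]);
translate([765, 0, 329]) cube([89, 811, 23]);
translate([921, 0, 329]) cube([89, 811, 23]);
translate([1077, 0, 329]) cube([89, 811, 23]);
translate([1233, 0, 329]) cube([89, 811, 23]);
translate([1389, 0, 329]) cube([89, 811, 23]);
translate([1545, 0, 329]) cube([89, 811, 23]);
translate([1701, 0, 329]) cube([89, 811, 23]);


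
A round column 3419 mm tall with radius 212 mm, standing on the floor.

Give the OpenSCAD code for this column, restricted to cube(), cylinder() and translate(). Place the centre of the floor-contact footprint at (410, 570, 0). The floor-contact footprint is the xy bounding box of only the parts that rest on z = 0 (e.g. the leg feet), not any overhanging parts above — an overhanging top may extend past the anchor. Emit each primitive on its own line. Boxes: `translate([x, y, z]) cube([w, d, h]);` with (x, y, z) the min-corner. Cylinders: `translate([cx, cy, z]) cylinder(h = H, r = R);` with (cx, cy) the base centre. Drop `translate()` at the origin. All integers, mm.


translate([410, 570, 0]) cylinder(h = 3419, r = 212);


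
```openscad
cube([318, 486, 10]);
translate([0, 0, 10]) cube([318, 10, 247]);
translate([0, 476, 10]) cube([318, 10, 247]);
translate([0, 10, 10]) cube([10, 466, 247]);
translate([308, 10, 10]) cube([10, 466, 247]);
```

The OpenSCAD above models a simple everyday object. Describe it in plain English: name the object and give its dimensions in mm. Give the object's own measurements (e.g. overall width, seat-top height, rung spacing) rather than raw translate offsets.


An open-topped rectangular box: outside dimensions 318×486×257 mm, with a uniform wall and base thickness of 10 mm. The base is a full 318×486 slab on the floor; four walls sit on top of the base. The front and back walls (the −y and +y sides) span the full width; the two side walls fit between them.


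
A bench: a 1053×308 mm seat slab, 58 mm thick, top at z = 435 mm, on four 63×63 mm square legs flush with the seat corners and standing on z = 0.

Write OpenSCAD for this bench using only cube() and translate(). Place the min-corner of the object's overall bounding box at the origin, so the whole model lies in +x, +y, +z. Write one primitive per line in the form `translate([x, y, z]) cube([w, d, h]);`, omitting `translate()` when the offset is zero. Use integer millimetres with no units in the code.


translate([0, 0, 377]) cube([1053, 308, 58]);
cube([63, 63, 377]);
translate([0, 245, 0]) cube([63, 63, 377]);
translate([990, 0, 0]) cube([63, 63, 377]);
translate([990, 245, 0]) cube([63, 63, 377]);


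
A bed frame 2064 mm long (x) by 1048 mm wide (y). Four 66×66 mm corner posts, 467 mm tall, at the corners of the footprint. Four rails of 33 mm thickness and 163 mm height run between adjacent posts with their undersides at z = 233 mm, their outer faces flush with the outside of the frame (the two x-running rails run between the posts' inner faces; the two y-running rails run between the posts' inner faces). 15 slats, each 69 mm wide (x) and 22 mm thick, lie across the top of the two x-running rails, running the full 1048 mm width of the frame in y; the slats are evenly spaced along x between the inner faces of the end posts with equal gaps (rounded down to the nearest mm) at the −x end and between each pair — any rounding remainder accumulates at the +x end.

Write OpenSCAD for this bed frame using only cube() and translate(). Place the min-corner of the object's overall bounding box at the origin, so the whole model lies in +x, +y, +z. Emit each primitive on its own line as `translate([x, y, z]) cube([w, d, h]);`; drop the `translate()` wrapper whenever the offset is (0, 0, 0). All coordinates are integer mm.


cube([66, 66, 467]);
translate([0, 982, 0]) cube([66, 66, 467]);
translate([1998, 0, 0]) cube([66, 66, 467]);
translate([1998, 982, 0]) cube([66, 66, 467]);
translate([66, 0, 233]) cube([1932, 33, 163]);
translate([66, 1015, 233]) cube([1932, 33, 163]);
translate([0, 66, 233]) cube([33, 916, 163]);
translate([2031, 66, 233]) cube([33, 916, 163]);
translate([122, 0, 396]) cube([69, 1048, 22]);
translate([247, 0, 396]) cube([69, 1048, 22]);
translate([372, 0, 396]) cube([69, 1048, 22]);
translate([497, 0, 396]) cube([69, 1048, 22]);
translate([622, 0, 396]) cube([69, 1048, 22]);
translate([747, 0, 396]) cube([69, 1048, 22]);
translate([872, 0, 396]) cube([69, 1048, 22]);
translate([997, 0, 396]) cube([69, 1048, 22]);
translate([1122, 0, 396]) cube([69, 1048, 22]);
translate([1247, 0, 396]) cube([69, 1048, 22]);
translate([1372, 0, 396]) cube([69, 1048, 22]);
translate([1497, 0, 396]) cube([69, 1048, 22]);
translate([1622, 0, 396]) cube([69, 1048, 22]);
translate([1747, 0, 396]) cube([69, 1048, 22]);
translate([1872, 0, 396]) cube([69, 1048, 22]);


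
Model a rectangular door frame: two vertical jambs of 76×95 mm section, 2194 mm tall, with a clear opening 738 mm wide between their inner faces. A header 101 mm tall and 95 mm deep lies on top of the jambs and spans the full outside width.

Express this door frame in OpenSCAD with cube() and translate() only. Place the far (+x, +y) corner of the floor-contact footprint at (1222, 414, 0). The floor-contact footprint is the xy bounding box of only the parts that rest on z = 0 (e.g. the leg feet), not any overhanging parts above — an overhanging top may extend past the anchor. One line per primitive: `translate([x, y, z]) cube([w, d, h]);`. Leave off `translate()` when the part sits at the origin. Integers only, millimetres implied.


translate([332, 319, 0]) cube([76, 95, 2194]);
translate([1146, 319, 0]) cube([76, 95, 2194]);
translate([332, 319, 2194]) cube([890, 95, 101]);


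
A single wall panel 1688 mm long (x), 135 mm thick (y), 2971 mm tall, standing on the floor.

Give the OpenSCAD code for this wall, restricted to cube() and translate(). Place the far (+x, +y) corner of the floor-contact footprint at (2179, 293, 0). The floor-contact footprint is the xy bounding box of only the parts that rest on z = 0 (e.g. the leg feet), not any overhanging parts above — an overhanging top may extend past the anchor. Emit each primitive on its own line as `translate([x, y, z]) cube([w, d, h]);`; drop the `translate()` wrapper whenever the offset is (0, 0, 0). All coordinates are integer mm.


translate([491, 158, 0]) cube([1688, 135, 2971]);


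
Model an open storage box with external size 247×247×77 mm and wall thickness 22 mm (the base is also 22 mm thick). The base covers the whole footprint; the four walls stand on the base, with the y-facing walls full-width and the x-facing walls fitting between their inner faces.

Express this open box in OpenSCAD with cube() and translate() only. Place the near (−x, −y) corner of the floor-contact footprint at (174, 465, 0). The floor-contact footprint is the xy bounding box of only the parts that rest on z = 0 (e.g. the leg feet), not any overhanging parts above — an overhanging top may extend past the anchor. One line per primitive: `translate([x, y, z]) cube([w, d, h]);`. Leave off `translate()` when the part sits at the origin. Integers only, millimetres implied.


translate([174, 465, 0]) cube([247, 247, 22]);
translate([174, 465, 22]) cube([247, 22, 55]);
translate([174, 690, 22]) cube([247, 22, 55]);
translate([174, 487, 22]) cube([22, 203, 55]);
translate([399, 487, 22]) cube([22, 203, 55]);


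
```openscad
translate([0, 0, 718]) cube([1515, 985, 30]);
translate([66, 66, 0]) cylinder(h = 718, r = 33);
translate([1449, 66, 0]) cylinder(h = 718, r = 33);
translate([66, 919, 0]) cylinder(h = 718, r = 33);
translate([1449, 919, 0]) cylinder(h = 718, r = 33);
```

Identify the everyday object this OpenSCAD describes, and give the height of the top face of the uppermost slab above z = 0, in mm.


A table. The table height is 748 mm.

A 1515×985×30 slab sits at z = 718 on four Ø66 mm round legs — a table. The top surface is at 718 + 30 = 748 mm.


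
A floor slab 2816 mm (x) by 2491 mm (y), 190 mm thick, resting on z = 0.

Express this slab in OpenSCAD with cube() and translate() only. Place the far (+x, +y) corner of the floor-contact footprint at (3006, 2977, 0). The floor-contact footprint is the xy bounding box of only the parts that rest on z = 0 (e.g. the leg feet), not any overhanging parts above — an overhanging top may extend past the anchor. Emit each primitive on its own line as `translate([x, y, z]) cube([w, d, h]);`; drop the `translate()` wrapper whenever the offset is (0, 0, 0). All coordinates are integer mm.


translate([190, 486, 0]) cube([2816, 2491, 190]);


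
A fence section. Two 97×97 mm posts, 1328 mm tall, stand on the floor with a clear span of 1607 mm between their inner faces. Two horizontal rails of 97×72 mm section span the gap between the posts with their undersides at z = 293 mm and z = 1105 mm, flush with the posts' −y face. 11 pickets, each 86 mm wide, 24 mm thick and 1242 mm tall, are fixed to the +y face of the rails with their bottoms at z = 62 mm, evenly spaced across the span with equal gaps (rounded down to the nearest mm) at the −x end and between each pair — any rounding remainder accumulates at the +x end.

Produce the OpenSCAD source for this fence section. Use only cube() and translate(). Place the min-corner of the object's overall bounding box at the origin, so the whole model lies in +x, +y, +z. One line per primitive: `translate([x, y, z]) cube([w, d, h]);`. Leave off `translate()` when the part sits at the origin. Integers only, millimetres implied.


cube([97, 97, 1328]);
translate([1704, 0, 0]) cube([97, 97, 1328]);
translate([97, 0, 293]) cube([1607, 97, 72]);
translate([97, 0, 1105]) cube([1607, 97, 72]);
translate([152, 97, 62]) cube([86, 24, 1242]);
translate([293, 97, 62]) cube([86, 24, 1242]);
translate([434, 97, 62]) cube([86, 24, 1242]);
translate([575, 97, 62]) cube([86, 24, 1242]);
translate([716, 97, 62]) cube([86, 24, 1242]);
translate([857, 97, 62]) cube([86, 24, 1242]);
translate([998, 97, 62]) cube([86, 24, 1242]);
translate([1139, 97, 62]) cube([86, 24, 1242]);
translate([1280, 97, 62]) cube([86, 24, 1242]);
translate([1421, 97, 62]) cube([86, 24, 1242]);
translate([1562, 97, 62]) cube([86, 24, 1242]);


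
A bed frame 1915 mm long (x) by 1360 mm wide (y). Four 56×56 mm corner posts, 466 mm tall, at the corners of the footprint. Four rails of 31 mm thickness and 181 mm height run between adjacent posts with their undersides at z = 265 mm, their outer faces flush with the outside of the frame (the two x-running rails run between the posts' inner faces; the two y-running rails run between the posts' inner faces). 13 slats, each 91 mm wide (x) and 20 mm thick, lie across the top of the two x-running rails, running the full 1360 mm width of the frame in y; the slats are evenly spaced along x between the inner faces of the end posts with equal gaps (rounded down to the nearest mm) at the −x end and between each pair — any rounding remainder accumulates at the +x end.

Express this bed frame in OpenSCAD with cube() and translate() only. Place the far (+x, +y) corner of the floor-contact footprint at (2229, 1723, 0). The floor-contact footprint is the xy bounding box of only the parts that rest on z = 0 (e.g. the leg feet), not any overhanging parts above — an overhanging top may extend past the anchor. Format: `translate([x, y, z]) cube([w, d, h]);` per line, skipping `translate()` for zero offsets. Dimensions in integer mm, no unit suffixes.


translate([314, 363, 0]) cube([56, 56, 466]);
translate([314, 1667, 0]) cube([56, 56, 466]);
translate([2173, 363, 0]) cube([56, 56, 466]);
translate([2173, 1667, 0]) cube([56, 56, 466]);
translate([370, 363, 265]) cube([1803, 31, 181]);
translate([370, 1692, 265]) cube([1803, 31, 181]);
translate([314, 419, 265]) cube([31, 1248, 181]);
translate([2198, 419, 265]) cube([31, 1248, 181]);
translate([414, 363, 446]) cube([91, 1360, 20]);
translate([549, 363, 446]) cube([91, 1360, 20]);
translate([684, 363, 446]) cube([91, 1360, 20]);
translate([819, 363, 446]) cube([91, 1360, 20]);
translate([954, 363, 446]) cube([91, 1360, 20]);
translate([1089, 363, 446]) cube([91, 1360, 20]);
translate([1224, 363, 446]) cube([91, 1360, 20]);
translate([1359, 363, 446]) cube([91, 1360, 20]);
translate([1494, 363, 446]) cube([91, 1360, 20]);
translate([1629, 363, 446]) cube([91, 1360, 20]);
translate([1764, 363, 446]) cube([91, 1360, 20]);
translate([1899, 363, 446]) cube([91, 1360, 20]);
translate([2034, 363, 446]) cube([91, 1360, 20]);


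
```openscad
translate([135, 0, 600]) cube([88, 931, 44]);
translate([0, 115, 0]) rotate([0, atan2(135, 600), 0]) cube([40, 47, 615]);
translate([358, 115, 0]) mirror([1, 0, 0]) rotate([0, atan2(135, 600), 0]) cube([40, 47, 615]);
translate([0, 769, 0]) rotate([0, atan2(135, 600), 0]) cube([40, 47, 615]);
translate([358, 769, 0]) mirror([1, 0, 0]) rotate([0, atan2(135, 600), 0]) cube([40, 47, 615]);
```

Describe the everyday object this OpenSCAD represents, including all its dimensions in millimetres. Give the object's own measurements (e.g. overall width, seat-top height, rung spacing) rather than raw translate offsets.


A sawhorse. A 88×931×44 mm beam (x, y, z) sits on two A-frame leg pairs. Each pair is two raked legs of 40×47 mm section (47 mm along y) splaying symmetrically in x. Each leg rises 600 mm vertically over 135 mm of horizontal reach and is 615 mm long along its own axis. Every leg's outer bottom edge rests on the floor and its outer top edge meets a bottom edge of the beam — the left legs (tilting toward +x) meet the beam's −x bottom edge, the right legs (their mirror images, tilting toward −x) meet its +x bottom edge — so the leg tops tuck under the beam, the beam's underside is 600 mm above the floor, and the feet are 358 mm apart outside-to-outside with the beam centred between them. The two leg pairs are set in 115 mm from either end of the beam.


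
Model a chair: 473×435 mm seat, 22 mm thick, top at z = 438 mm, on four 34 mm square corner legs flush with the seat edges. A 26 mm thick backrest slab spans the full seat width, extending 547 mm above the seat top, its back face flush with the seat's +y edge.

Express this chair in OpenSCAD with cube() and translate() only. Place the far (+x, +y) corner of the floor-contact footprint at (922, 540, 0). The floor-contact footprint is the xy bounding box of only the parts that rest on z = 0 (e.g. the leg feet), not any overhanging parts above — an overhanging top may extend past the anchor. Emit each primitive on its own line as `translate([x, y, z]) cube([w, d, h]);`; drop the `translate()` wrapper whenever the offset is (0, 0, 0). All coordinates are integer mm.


// leg_h = 438 - 22 = 416
translate([449, 105, 416]) cube([473, 435, 22]);
translate([449, 105, 0]) cube([34, 34, 416]);
translate([888, 105, 0]) cube([34, 34, 416]);
translate([449, 506, 0]) cube([34, 34, 416]);
translate([888, 506, 0]) cube([34, 34, 416]);
translate([449, 514, 438]) cube([473, 26, 547]);


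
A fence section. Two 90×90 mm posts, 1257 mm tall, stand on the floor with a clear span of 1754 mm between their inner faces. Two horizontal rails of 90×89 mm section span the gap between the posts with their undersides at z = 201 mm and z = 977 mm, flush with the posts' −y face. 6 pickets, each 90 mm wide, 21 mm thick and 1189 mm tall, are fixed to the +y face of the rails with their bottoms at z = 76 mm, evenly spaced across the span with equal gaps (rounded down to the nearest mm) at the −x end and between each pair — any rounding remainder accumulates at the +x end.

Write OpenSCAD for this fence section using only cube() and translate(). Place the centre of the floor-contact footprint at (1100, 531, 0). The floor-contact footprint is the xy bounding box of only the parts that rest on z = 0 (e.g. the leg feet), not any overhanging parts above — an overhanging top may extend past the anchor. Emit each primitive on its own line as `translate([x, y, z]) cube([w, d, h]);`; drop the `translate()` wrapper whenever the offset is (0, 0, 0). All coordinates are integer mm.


translate([133, 486, 0]) cube([90, 90, 1257]);
translate([1977, 486, 0]) cube([90, 90, 1257]);
translate([223, 486, 201]) cube([1754, 90, 89]);
translate([223, 486, 977]) cube([1754, 90, 89]);
translate([396, 576, 76]) cube([90, 21, 1189]);
translate([659, 576, 76]) cube([90, 21, 1189]);
translate([922, 576, 76]) cube([90, 21, 1189]);
translate([1185, 576, 76]) cube([90, 21, 1189]);
translate([1448, 576, 76]) cube([90, 21, 1189]);
translate([1711, 576, 76]) cube([90, 21, 1189]);


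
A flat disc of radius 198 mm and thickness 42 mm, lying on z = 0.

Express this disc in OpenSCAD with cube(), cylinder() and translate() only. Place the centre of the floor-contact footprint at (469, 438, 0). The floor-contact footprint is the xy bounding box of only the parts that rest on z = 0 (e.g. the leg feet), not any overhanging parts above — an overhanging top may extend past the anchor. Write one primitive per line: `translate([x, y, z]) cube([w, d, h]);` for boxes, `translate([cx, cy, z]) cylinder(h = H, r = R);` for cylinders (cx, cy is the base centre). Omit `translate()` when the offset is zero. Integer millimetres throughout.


translate([469, 438, 0]) cylinder(h = 42, r = 198);


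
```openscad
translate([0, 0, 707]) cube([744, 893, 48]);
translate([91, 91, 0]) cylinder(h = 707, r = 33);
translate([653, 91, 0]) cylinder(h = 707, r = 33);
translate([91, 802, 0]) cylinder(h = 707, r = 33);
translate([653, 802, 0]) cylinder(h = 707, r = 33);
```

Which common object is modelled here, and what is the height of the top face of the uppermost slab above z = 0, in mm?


A table. The table height is 755 mm.

A 744×893×48 slab sits at z = 707 on four Ø66 mm round legs — a table. The top surface is at 707 + 48 = 755 mm.


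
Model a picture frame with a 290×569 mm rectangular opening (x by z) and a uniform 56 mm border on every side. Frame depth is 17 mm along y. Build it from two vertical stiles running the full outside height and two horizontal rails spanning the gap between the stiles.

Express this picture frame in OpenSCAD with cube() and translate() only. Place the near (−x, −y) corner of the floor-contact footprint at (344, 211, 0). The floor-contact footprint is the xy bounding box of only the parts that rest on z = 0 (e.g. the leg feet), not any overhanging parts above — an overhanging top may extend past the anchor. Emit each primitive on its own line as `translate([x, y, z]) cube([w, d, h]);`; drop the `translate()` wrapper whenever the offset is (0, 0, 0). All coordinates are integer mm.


translate([344, 211, 0]) cube([56, 17, 681]);
translate([690, 211, 0]) cube([56, 17, 681]);
translate([400, 211, 0]) cube([290, 17, 56]);
translate([400, 211, 625]) cube([290, 17, 56]);


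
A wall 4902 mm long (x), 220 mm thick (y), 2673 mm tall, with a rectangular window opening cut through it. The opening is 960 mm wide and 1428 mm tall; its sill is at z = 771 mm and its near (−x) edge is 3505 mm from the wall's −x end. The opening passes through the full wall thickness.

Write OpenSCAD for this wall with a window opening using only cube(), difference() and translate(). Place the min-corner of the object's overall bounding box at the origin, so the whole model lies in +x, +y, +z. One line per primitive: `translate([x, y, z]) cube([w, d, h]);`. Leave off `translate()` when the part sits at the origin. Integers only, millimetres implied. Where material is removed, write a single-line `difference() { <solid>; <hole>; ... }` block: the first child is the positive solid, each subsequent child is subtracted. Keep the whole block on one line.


difference() { cube([4902, 220, 2673]); translate([3505, 0, 771]) cube([960, 220, 1428]); }


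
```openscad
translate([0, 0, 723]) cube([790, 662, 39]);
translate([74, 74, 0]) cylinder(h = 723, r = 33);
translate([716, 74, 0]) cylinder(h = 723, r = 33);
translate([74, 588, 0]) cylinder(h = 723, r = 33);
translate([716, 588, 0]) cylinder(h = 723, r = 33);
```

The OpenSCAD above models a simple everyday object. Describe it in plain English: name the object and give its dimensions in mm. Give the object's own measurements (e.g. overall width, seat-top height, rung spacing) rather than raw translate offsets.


A table: top 790 mm (x) × 662 mm (y), 39 mm thick, upper face at z = 762 mm, on four round legs of 66 mm diameter, each leg's bounding box inset 41 mm from the nearest pair of top edges from z = 0 to the bottom of the top.


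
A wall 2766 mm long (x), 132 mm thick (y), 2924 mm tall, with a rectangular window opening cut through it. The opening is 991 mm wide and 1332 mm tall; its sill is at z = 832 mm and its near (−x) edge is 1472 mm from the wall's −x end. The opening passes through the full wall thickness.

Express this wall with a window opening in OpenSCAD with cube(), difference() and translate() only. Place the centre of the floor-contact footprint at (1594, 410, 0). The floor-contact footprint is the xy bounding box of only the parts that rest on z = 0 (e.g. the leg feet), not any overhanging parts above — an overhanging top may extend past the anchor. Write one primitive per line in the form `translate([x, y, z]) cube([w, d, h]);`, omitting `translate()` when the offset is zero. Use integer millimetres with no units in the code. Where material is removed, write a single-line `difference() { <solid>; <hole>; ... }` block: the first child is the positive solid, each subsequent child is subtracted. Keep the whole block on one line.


difference() { translate([211, 344, 0]) cube([2766, 132, 2924]); translate([1683, 344, 832]) cube([991, 132, 1332]); }


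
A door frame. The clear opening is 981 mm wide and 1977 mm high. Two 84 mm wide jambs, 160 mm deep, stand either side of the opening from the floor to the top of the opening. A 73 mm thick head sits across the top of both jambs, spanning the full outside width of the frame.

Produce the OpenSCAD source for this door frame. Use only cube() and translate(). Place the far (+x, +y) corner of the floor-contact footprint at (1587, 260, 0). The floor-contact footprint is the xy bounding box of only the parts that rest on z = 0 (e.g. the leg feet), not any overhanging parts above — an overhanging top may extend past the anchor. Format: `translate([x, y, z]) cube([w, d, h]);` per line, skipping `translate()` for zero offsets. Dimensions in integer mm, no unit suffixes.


translate([438, 100, 0]) cube([84, 160, 1977]);
translate([1503, 100, 0]) cube([84, 160, 1977]);
translate([438, 100, 1977]) cube([1149, 160, 73]);


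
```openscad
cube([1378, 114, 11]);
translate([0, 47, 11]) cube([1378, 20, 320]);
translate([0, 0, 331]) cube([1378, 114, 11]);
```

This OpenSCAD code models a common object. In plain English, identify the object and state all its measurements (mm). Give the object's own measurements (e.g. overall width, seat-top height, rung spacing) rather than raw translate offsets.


An I-beam lying along x, 1378 mm long. Overall section height 342 mm. Two flanges 114 mm wide (y) and 11 mm thick, one on the floor and one at the top; a web 20 mm thick runs between them, centred on the flange width.


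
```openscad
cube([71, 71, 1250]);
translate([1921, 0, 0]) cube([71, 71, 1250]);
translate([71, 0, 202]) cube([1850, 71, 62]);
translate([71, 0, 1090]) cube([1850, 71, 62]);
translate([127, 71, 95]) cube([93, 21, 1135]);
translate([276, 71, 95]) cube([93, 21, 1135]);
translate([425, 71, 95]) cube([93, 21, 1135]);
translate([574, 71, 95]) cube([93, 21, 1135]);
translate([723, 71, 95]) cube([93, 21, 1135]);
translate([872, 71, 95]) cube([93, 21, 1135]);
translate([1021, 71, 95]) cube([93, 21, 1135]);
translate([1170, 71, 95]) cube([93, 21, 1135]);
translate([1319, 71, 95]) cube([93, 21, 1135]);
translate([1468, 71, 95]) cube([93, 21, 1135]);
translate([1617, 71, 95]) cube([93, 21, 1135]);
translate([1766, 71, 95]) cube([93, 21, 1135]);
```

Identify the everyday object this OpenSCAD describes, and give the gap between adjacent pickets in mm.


A fence section. The picket gap is 56 mm.

Two posts, two rails, 12 pickets — a fence section. Span 1850 mm holds 12 pickets of 93 mm with 13 equal gaps: ⌊(1850 − 12·93) / 13⌋ = 56 mm.


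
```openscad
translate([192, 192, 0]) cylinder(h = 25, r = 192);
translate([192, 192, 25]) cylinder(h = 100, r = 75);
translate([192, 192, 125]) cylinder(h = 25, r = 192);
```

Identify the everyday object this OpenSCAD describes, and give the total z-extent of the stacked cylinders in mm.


A spool. The overall height is 150 mm.

Three coaxial cylinders, large–small–large — a spool. Two 25 mm flanges and a 100 mm core give 25 + 100 + 25 = 150 mm.


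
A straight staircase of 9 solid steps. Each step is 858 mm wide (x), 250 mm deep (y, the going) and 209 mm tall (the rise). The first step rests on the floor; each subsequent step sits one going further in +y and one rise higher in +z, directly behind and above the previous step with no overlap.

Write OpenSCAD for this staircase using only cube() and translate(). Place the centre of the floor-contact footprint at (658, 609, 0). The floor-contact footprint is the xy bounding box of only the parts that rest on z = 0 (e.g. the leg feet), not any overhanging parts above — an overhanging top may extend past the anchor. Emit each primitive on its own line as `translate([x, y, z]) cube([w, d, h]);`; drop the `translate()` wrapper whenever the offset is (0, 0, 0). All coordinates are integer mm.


translate([229, 484, 0]) cube([858, 250, 209]);
translate([229, 734, 209]) cube([858, 250, 209]);
translate([229, 984, 418]) cube([858, 250, 209]);
translate([229, 1234, 627]) cube([858, 250, 209]);
translate([229, 1484, 836]) cube([858, 250, 209]);
translate([229, 1734, 1045]) cube([858, 250, 209]);
translate([229, 1984, 1254]) cube([858, 250, 209]);
translate([229, 2234, 1463]) cube([858, 250, 209]);
translate([229, 2484, 1672]) cube([858, 250, 209]);


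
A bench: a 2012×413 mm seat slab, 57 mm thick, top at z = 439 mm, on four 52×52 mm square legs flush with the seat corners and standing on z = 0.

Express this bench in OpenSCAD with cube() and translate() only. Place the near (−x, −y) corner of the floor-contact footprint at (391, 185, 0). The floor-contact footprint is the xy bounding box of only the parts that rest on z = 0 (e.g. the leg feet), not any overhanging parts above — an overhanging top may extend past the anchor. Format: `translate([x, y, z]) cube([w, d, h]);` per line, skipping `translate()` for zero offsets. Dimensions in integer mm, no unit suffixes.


translate([391, 185, 382]) cube([2012, 413, 57]);
translate([391, 185, 0]) cube([52, 52, 382]);
translate([391, 546, 0]) cube([52, 52, 382]);
translate([2351, 185, 0]) cube([52, 52, 382]);
translate([2351, 546, 0]) cube([52, 52, 382]);


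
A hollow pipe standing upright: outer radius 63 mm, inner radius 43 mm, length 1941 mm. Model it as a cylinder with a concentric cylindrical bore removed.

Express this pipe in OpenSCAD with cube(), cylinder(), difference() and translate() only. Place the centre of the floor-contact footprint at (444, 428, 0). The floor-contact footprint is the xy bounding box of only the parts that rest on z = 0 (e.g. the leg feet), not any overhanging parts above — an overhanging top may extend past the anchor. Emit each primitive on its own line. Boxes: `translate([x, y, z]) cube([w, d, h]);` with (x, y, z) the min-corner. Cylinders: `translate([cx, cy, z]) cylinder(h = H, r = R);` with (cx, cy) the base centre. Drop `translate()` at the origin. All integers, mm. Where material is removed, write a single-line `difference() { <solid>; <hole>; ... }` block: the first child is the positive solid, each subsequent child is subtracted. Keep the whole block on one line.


difference() { translate([444, 428, 0]) cylinder(h = 1941, r = 63); translate([444, 428, 0]) cylinder(h = 1941, r = 43); }


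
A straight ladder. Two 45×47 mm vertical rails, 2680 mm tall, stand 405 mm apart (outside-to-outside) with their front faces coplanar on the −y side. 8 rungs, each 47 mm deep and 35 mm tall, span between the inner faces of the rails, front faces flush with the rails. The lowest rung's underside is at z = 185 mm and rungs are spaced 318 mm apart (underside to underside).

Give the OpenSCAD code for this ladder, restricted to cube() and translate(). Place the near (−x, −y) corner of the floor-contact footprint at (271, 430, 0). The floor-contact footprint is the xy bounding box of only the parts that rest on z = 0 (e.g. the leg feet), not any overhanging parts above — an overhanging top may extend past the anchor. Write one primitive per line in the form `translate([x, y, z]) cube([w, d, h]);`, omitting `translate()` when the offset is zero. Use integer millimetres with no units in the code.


translate([271, 430, 0]) cube([45, 47, 2680]);
translate([631, 430, 0]) cube([45, 47, 2680]);
translate([316, 430, 185]) cube([315, 47, 35]);
translate([316, 430, 503]) cube([315, 47, 35]);
translate([316, 430, 821]) cube([315, 47, 35]);
translate([316, 430, 1139]) cube([315, 47, 35]);
translate([316, 430, 1457]) cube([315, 47, 35]);
translate([316, 430, 1775]) cube([315, 47, 35]);
translate([316, 430, 2093]) cube([315, 47, 35]);
translate([316, 430, 2411]) cube([315, 47, 35]);


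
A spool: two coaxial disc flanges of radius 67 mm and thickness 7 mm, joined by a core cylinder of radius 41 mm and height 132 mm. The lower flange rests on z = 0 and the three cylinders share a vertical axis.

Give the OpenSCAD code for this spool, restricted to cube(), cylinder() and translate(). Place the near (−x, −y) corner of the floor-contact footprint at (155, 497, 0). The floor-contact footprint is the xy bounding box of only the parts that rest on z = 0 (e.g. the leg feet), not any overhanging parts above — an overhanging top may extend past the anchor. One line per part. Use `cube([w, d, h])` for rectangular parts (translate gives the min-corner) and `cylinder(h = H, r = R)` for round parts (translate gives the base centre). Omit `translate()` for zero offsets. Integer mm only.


translate([222, 564, 0]) cylinder(h = 7, r = 67);
translate([222, 564, 7]) cylinder(h = 132, r = 41);
translate([222, 564, 139]) cylinder(h = 7, r = 67);


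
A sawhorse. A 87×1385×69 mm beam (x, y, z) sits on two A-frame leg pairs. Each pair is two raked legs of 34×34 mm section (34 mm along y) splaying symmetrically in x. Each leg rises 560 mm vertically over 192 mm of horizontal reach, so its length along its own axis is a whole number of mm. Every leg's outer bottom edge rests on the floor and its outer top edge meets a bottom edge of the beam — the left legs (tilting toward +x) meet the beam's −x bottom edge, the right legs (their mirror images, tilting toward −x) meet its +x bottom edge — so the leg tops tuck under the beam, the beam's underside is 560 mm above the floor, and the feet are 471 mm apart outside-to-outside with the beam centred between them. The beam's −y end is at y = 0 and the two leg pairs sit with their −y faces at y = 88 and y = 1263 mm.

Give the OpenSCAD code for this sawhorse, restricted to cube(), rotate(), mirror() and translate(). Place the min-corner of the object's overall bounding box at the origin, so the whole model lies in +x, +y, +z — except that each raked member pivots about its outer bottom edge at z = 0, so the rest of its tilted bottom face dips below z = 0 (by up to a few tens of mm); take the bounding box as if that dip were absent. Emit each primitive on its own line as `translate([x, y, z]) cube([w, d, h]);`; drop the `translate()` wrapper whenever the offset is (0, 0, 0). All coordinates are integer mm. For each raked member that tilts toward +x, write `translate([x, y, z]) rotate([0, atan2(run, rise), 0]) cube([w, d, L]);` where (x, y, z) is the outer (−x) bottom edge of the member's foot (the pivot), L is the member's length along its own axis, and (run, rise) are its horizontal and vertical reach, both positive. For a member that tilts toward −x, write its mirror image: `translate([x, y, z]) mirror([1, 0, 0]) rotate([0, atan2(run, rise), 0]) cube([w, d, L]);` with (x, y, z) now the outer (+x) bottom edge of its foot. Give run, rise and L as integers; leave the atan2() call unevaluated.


// leg length = √(192² + 560²) = 592
// right-leg outer foot x = 2·192 + 87 = 471
// beam min-corner = (192, 0, 560)
translate([192, 0, 560]) cube([87, 1385, 69]);
translate([0, 88, 0]) rotate([0, atan2(192, 560), 0]) cube([34, 34, 592]);
translate([471, 88, 0]) mirror([1, 0, 0]) rotate([0, atan2(192, 560), 0]) cube([34, 34, 592]);
translate([0, 1263, 0]) rotate([0, atan2(192, 560), 0]) cube([34, 34, 592]);
translate([471, 1263, 0]) mirror([1, 0, 0]) rotate([0, atan2(192, 560), 0]) cube([34, 34, 592]);


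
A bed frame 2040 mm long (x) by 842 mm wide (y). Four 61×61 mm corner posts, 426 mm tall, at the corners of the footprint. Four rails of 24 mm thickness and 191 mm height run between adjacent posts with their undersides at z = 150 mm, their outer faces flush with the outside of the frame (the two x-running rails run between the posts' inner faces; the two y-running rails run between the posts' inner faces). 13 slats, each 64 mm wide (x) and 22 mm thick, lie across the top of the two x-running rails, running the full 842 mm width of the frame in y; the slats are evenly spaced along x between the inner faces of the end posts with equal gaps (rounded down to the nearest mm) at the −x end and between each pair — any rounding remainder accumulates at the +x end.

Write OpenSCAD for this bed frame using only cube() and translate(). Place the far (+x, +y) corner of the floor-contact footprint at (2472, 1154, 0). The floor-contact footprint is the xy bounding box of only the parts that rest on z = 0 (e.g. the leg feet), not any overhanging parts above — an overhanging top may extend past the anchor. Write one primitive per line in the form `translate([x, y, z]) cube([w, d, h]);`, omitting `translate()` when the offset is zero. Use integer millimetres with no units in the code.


translate([432, 312, 0]) cube([61, 61, 426]);
translate([432, 1093, 0]) cube([61, 61, 426]);
translate([2411, 312, 0]) cube([61, 61, 426]);
translate([2411, 1093, 0]) cube([61, 61, 426]);
translate([493, 312, 150]) cube([1918, 24, 191]);
translate([493, 1130, 150]) cube([1918, 24, 191]);
translate([432, 373, 150]) cube([24, 720, 191]);
translate([2448, 373, 150]) cube([24, 720, 191]);
translate([570, 312, 341]) cube([64, 842, 22]);
translate([711, 312, 341]) cube([64, 842, 22]);
translate([852, 312, 341]) cube([64, 842, 22]);
translate([993, 312, 341]) cube([64, 842, 22]);
translate([1134, 312, 341]) cube([64, 842, 22]);
translate([1275, 312, 341]) cube([64, 842, 22]);
translate([1416, 312, 341]) cube([64, 842, 22]);
translate([1557, 312, 341]) cube([64, 842, 22]);
translate([1698, 312, 341]) cube([64, 842, 22]);
translate([1839, 312, 341]) cube([64, 842, 22]);
translate([1980, 312, 341]) cube([64, 842, 22]);
translate([2121, 312, 341]) cube([64, 842, 22]);
translate([2262, 312, 341]) cube([64, 842, 22]);


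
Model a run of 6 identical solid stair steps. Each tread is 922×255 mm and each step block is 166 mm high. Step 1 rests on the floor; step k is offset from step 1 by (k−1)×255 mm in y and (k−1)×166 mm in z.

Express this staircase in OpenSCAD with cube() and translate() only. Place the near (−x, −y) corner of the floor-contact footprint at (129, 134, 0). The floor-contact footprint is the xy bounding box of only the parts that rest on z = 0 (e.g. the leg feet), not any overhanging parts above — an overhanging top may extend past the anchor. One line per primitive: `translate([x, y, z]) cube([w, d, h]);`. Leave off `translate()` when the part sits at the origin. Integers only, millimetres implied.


translate([129, 134, 0]) cube([922, 255, 166]);
translate([129, 389, 166]) cube([922, 255, 166]);
translate([129, 644, 332]) cube([922, 255, 166]);
translate([129, 899, 498]) cube([922, 255, 166]);
translate([129, 1154, 664]) cube([922, 255, 166]);
translate([129, 1409, 830]) cube([922, 255, 166]);


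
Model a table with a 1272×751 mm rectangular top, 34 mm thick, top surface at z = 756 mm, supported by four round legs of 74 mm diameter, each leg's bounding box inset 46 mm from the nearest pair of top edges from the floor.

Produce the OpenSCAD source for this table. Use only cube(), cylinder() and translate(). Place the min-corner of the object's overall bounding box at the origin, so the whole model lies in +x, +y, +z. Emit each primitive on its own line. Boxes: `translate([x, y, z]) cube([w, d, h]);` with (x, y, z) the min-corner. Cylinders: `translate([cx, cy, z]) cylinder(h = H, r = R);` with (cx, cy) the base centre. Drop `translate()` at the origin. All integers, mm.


translate([0, 0, 722]) cube([1272, 751, 34]);
translate([83, 83, 0]) cylinder(h = 722, r = 37);
translate([1189, 83, 0]) cylinder(h = 722, r = 37);
translate([83, 668, 0]) cylinder(h = 722, r = 37);
translate([1189, 668, 0]) cylinder(h = 722, r = 37);
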